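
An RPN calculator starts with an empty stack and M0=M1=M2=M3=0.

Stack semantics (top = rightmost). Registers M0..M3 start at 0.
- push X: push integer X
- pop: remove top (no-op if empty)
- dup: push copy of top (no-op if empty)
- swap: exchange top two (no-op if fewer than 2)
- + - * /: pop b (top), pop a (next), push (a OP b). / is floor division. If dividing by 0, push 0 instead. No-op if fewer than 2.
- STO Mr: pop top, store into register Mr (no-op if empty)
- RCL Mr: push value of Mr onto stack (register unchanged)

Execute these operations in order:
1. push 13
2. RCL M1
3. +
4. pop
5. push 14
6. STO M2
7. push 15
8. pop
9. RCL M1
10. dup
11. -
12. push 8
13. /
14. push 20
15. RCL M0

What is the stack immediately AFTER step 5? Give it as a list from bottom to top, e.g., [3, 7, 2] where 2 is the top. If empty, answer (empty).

After op 1 (push 13): stack=[13] mem=[0,0,0,0]
After op 2 (RCL M1): stack=[13,0] mem=[0,0,0,0]
After op 3 (+): stack=[13] mem=[0,0,0,0]
After op 4 (pop): stack=[empty] mem=[0,0,0,0]
After op 5 (push 14): stack=[14] mem=[0,0,0,0]

[14]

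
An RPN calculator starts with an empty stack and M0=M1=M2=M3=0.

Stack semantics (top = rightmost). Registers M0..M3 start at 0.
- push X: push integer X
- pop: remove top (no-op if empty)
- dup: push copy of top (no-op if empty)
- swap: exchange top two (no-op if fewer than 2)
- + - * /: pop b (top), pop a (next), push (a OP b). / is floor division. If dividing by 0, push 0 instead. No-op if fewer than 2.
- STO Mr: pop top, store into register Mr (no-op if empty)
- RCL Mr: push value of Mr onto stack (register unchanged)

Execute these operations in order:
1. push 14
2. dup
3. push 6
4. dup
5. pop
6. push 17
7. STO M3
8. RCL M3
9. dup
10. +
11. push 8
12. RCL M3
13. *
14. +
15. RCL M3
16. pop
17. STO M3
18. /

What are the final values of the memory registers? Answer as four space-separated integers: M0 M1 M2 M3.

After op 1 (push 14): stack=[14] mem=[0,0,0,0]
After op 2 (dup): stack=[14,14] mem=[0,0,0,0]
After op 3 (push 6): stack=[14,14,6] mem=[0,0,0,0]
After op 4 (dup): stack=[14,14,6,6] mem=[0,0,0,0]
After op 5 (pop): stack=[14,14,6] mem=[0,0,0,0]
After op 6 (push 17): stack=[14,14,6,17] mem=[0,0,0,0]
After op 7 (STO M3): stack=[14,14,6] mem=[0,0,0,17]
After op 8 (RCL M3): stack=[14,14,6,17] mem=[0,0,0,17]
After op 9 (dup): stack=[14,14,6,17,17] mem=[0,0,0,17]
After op 10 (+): stack=[14,14,6,34] mem=[0,0,0,17]
After op 11 (push 8): stack=[14,14,6,34,8] mem=[0,0,0,17]
After op 12 (RCL M3): stack=[14,14,6,34,8,17] mem=[0,0,0,17]
After op 13 (*): stack=[14,14,6,34,136] mem=[0,0,0,17]
After op 14 (+): stack=[14,14,6,170] mem=[0,0,0,17]
After op 15 (RCL M3): stack=[14,14,6,170,17] mem=[0,0,0,17]
After op 16 (pop): stack=[14,14,6,170] mem=[0,0,0,17]
After op 17 (STO M3): stack=[14,14,6] mem=[0,0,0,170]
After op 18 (/): stack=[14,2] mem=[0,0,0,170]

Answer: 0 0 0 170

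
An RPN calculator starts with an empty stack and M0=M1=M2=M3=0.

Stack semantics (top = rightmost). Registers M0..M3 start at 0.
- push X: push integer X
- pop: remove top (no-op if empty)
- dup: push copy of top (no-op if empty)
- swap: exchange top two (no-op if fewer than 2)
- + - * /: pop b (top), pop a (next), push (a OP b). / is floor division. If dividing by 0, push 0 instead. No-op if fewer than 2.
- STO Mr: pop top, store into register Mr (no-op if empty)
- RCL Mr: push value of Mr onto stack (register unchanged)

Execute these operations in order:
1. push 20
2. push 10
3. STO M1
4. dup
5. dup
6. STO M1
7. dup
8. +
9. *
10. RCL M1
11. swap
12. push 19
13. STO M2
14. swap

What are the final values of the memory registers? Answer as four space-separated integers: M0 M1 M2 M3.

After op 1 (push 20): stack=[20] mem=[0,0,0,0]
After op 2 (push 10): stack=[20,10] mem=[0,0,0,0]
After op 3 (STO M1): stack=[20] mem=[0,10,0,0]
After op 4 (dup): stack=[20,20] mem=[0,10,0,0]
After op 5 (dup): stack=[20,20,20] mem=[0,10,0,0]
After op 6 (STO M1): stack=[20,20] mem=[0,20,0,0]
After op 7 (dup): stack=[20,20,20] mem=[0,20,0,0]
After op 8 (+): stack=[20,40] mem=[0,20,0,0]
After op 9 (*): stack=[800] mem=[0,20,0,0]
After op 10 (RCL M1): stack=[800,20] mem=[0,20,0,0]
After op 11 (swap): stack=[20,800] mem=[0,20,0,0]
After op 12 (push 19): stack=[20,800,19] mem=[0,20,0,0]
After op 13 (STO M2): stack=[20,800] mem=[0,20,19,0]
After op 14 (swap): stack=[800,20] mem=[0,20,19,0]

Answer: 0 20 19 0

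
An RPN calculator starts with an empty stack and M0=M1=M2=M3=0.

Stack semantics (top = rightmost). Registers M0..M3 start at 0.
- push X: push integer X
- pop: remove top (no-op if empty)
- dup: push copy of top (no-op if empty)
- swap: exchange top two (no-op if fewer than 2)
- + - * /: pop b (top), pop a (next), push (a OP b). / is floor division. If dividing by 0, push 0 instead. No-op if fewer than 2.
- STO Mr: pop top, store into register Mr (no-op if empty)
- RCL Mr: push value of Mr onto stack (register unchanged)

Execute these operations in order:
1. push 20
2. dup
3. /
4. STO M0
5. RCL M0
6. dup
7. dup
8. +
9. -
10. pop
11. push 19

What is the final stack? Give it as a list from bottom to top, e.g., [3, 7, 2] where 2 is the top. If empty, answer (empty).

Answer: [19]

Derivation:
After op 1 (push 20): stack=[20] mem=[0,0,0,0]
After op 2 (dup): stack=[20,20] mem=[0,0,0,0]
After op 3 (/): stack=[1] mem=[0,0,0,0]
After op 4 (STO M0): stack=[empty] mem=[1,0,0,0]
After op 5 (RCL M0): stack=[1] mem=[1,0,0,0]
After op 6 (dup): stack=[1,1] mem=[1,0,0,0]
After op 7 (dup): stack=[1,1,1] mem=[1,0,0,0]
After op 8 (+): stack=[1,2] mem=[1,0,0,0]
After op 9 (-): stack=[-1] mem=[1,0,0,0]
After op 10 (pop): stack=[empty] mem=[1,0,0,0]
After op 11 (push 19): stack=[19] mem=[1,0,0,0]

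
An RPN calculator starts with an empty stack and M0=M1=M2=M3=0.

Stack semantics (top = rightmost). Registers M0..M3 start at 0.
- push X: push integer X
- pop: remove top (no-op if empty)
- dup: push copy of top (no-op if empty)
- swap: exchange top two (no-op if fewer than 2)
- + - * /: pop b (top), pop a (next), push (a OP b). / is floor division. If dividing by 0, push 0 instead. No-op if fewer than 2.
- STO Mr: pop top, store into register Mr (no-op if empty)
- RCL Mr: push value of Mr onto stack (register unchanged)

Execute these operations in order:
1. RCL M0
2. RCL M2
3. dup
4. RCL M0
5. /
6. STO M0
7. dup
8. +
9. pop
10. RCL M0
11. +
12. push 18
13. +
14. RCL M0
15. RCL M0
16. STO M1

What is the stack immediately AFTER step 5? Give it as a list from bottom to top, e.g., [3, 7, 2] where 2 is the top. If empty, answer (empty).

After op 1 (RCL M0): stack=[0] mem=[0,0,0,0]
After op 2 (RCL M2): stack=[0,0] mem=[0,0,0,0]
After op 3 (dup): stack=[0,0,0] mem=[0,0,0,0]
After op 4 (RCL M0): stack=[0,0,0,0] mem=[0,0,0,0]
After op 5 (/): stack=[0,0,0] mem=[0,0,0,0]

[0, 0, 0]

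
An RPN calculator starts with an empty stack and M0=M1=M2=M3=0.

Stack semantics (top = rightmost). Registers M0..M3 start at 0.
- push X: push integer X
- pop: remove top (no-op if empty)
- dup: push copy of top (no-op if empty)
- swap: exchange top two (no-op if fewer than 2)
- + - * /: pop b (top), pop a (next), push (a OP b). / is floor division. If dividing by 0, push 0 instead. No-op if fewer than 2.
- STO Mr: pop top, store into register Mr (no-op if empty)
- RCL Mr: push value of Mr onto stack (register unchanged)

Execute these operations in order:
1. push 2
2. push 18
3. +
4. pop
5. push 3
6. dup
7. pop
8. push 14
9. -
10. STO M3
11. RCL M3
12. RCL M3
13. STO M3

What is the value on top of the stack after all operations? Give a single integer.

Answer: -11

Derivation:
After op 1 (push 2): stack=[2] mem=[0,0,0,0]
After op 2 (push 18): stack=[2,18] mem=[0,0,0,0]
After op 3 (+): stack=[20] mem=[0,0,0,0]
After op 4 (pop): stack=[empty] mem=[0,0,0,0]
After op 5 (push 3): stack=[3] mem=[0,0,0,0]
After op 6 (dup): stack=[3,3] mem=[0,0,0,0]
After op 7 (pop): stack=[3] mem=[0,0,0,0]
After op 8 (push 14): stack=[3,14] mem=[0,0,0,0]
After op 9 (-): stack=[-11] mem=[0,0,0,0]
After op 10 (STO M3): stack=[empty] mem=[0,0,0,-11]
After op 11 (RCL M3): stack=[-11] mem=[0,0,0,-11]
After op 12 (RCL M3): stack=[-11,-11] mem=[0,0,0,-11]
After op 13 (STO M3): stack=[-11] mem=[0,0,0,-11]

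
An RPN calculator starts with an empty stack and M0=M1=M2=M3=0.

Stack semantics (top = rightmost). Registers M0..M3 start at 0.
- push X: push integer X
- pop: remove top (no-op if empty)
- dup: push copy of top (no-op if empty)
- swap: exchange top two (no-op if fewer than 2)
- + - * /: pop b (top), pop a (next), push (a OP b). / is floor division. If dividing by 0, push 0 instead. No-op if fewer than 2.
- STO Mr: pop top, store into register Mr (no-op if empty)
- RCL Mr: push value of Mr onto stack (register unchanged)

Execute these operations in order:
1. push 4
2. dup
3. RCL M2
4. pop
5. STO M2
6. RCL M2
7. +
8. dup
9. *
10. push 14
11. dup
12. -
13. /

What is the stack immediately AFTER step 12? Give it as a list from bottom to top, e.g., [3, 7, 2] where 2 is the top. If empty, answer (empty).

After op 1 (push 4): stack=[4] mem=[0,0,0,0]
After op 2 (dup): stack=[4,4] mem=[0,0,0,0]
After op 3 (RCL M2): stack=[4,4,0] mem=[0,0,0,0]
After op 4 (pop): stack=[4,4] mem=[0,0,0,0]
After op 5 (STO M2): stack=[4] mem=[0,0,4,0]
After op 6 (RCL M2): stack=[4,4] mem=[0,0,4,0]
After op 7 (+): stack=[8] mem=[0,0,4,0]
After op 8 (dup): stack=[8,8] mem=[0,0,4,0]
After op 9 (*): stack=[64] mem=[0,0,4,0]
After op 10 (push 14): stack=[64,14] mem=[0,0,4,0]
After op 11 (dup): stack=[64,14,14] mem=[0,0,4,0]
After op 12 (-): stack=[64,0] mem=[0,0,4,0]

[64, 0]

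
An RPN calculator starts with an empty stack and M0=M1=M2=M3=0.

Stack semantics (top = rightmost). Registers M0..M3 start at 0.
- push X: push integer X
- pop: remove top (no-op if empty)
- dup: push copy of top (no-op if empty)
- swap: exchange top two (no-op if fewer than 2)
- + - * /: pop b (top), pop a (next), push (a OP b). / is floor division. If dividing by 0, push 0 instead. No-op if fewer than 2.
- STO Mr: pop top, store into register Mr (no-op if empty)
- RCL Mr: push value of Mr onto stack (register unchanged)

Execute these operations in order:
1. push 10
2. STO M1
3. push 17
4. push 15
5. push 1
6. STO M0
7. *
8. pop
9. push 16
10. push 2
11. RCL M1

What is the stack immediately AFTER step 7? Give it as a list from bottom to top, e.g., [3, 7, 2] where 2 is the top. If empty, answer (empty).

After op 1 (push 10): stack=[10] mem=[0,0,0,0]
After op 2 (STO M1): stack=[empty] mem=[0,10,0,0]
After op 3 (push 17): stack=[17] mem=[0,10,0,0]
After op 4 (push 15): stack=[17,15] mem=[0,10,0,0]
After op 5 (push 1): stack=[17,15,1] mem=[0,10,0,0]
After op 6 (STO M0): stack=[17,15] mem=[1,10,0,0]
After op 7 (*): stack=[255] mem=[1,10,0,0]

[255]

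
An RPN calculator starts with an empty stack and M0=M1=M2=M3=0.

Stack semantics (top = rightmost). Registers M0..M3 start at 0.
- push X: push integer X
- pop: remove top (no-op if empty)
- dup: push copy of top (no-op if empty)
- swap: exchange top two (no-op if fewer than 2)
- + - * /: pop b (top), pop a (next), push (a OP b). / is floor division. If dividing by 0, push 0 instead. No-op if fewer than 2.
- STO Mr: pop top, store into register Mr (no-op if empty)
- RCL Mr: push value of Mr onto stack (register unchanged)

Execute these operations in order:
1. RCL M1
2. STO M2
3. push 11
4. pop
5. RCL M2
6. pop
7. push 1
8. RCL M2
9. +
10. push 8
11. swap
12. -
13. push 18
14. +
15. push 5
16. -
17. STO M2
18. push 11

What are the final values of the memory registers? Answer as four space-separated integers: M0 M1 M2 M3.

Answer: 0 0 20 0

Derivation:
After op 1 (RCL M1): stack=[0] mem=[0,0,0,0]
After op 2 (STO M2): stack=[empty] mem=[0,0,0,0]
After op 3 (push 11): stack=[11] mem=[0,0,0,0]
After op 4 (pop): stack=[empty] mem=[0,0,0,0]
After op 5 (RCL M2): stack=[0] mem=[0,0,0,0]
After op 6 (pop): stack=[empty] mem=[0,0,0,0]
After op 7 (push 1): stack=[1] mem=[0,0,0,0]
After op 8 (RCL M2): stack=[1,0] mem=[0,0,0,0]
After op 9 (+): stack=[1] mem=[0,0,0,0]
After op 10 (push 8): stack=[1,8] mem=[0,0,0,0]
After op 11 (swap): stack=[8,1] mem=[0,0,0,0]
After op 12 (-): stack=[7] mem=[0,0,0,0]
After op 13 (push 18): stack=[7,18] mem=[0,0,0,0]
After op 14 (+): stack=[25] mem=[0,0,0,0]
After op 15 (push 5): stack=[25,5] mem=[0,0,0,0]
After op 16 (-): stack=[20] mem=[0,0,0,0]
After op 17 (STO M2): stack=[empty] mem=[0,0,20,0]
After op 18 (push 11): stack=[11] mem=[0,0,20,0]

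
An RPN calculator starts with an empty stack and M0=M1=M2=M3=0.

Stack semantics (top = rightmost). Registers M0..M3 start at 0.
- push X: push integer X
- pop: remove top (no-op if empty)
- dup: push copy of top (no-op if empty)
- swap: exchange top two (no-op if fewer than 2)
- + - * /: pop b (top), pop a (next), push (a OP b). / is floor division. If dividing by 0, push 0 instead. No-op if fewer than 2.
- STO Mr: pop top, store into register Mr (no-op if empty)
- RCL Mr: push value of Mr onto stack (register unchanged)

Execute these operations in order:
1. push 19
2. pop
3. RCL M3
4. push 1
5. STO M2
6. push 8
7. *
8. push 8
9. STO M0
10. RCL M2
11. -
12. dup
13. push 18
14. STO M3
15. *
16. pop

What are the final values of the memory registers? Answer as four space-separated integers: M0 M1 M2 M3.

Answer: 8 0 1 18

Derivation:
After op 1 (push 19): stack=[19] mem=[0,0,0,0]
After op 2 (pop): stack=[empty] mem=[0,0,0,0]
After op 3 (RCL M3): stack=[0] mem=[0,0,0,0]
After op 4 (push 1): stack=[0,1] mem=[0,0,0,0]
After op 5 (STO M2): stack=[0] mem=[0,0,1,0]
After op 6 (push 8): stack=[0,8] mem=[0,0,1,0]
After op 7 (*): stack=[0] mem=[0,0,1,0]
After op 8 (push 8): stack=[0,8] mem=[0,0,1,0]
After op 9 (STO M0): stack=[0] mem=[8,0,1,0]
After op 10 (RCL M2): stack=[0,1] mem=[8,0,1,0]
After op 11 (-): stack=[-1] mem=[8,0,1,0]
After op 12 (dup): stack=[-1,-1] mem=[8,0,1,0]
After op 13 (push 18): stack=[-1,-1,18] mem=[8,0,1,0]
After op 14 (STO M3): stack=[-1,-1] mem=[8,0,1,18]
After op 15 (*): stack=[1] mem=[8,0,1,18]
After op 16 (pop): stack=[empty] mem=[8,0,1,18]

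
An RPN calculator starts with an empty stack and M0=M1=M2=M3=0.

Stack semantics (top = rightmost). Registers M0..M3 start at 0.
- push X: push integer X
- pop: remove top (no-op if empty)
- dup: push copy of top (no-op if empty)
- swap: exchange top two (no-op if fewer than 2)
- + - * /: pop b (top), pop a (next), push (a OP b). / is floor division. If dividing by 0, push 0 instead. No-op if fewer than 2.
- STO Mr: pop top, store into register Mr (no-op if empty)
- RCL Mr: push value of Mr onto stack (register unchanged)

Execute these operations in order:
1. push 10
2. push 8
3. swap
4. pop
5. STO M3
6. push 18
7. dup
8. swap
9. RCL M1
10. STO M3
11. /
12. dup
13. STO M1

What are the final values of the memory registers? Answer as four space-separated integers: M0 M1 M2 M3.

After op 1 (push 10): stack=[10] mem=[0,0,0,0]
After op 2 (push 8): stack=[10,8] mem=[0,0,0,0]
After op 3 (swap): stack=[8,10] mem=[0,0,0,0]
After op 4 (pop): stack=[8] mem=[0,0,0,0]
After op 5 (STO M3): stack=[empty] mem=[0,0,0,8]
After op 6 (push 18): stack=[18] mem=[0,0,0,8]
After op 7 (dup): stack=[18,18] mem=[0,0,0,8]
After op 8 (swap): stack=[18,18] mem=[0,0,0,8]
After op 9 (RCL M1): stack=[18,18,0] mem=[0,0,0,8]
After op 10 (STO M3): stack=[18,18] mem=[0,0,0,0]
After op 11 (/): stack=[1] mem=[0,0,0,0]
After op 12 (dup): stack=[1,1] mem=[0,0,0,0]
After op 13 (STO M1): stack=[1] mem=[0,1,0,0]

Answer: 0 1 0 0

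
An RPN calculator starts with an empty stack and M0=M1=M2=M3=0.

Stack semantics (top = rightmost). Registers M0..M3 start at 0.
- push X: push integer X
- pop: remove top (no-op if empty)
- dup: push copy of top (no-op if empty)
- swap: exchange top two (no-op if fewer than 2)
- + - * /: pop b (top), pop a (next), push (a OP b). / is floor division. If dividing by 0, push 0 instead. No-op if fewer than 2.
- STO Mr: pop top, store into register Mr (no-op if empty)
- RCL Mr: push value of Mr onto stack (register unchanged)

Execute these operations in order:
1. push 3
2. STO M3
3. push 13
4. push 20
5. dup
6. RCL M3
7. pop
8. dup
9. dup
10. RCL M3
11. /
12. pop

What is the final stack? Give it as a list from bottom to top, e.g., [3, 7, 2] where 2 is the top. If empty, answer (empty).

After op 1 (push 3): stack=[3] mem=[0,0,0,0]
After op 2 (STO M3): stack=[empty] mem=[0,0,0,3]
After op 3 (push 13): stack=[13] mem=[0,0,0,3]
After op 4 (push 20): stack=[13,20] mem=[0,0,0,3]
After op 5 (dup): stack=[13,20,20] mem=[0,0,0,3]
After op 6 (RCL M3): stack=[13,20,20,3] mem=[0,0,0,3]
After op 7 (pop): stack=[13,20,20] mem=[0,0,0,3]
After op 8 (dup): stack=[13,20,20,20] mem=[0,0,0,3]
After op 9 (dup): stack=[13,20,20,20,20] mem=[0,0,0,3]
After op 10 (RCL M3): stack=[13,20,20,20,20,3] mem=[0,0,0,3]
After op 11 (/): stack=[13,20,20,20,6] mem=[0,0,0,3]
After op 12 (pop): stack=[13,20,20,20] mem=[0,0,0,3]

Answer: [13, 20, 20, 20]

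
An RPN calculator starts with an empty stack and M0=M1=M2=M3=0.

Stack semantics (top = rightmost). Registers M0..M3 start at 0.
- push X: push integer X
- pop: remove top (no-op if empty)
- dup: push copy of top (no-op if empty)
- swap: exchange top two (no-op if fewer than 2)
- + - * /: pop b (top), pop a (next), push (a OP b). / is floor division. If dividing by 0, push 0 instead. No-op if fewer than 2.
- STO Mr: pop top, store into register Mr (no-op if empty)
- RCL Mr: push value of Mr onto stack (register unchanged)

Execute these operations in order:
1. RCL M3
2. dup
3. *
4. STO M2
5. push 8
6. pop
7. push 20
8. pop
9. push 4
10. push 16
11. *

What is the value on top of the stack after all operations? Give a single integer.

After op 1 (RCL M3): stack=[0] mem=[0,0,0,0]
After op 2 (dup): stack=[0,0] mem=[0,0,0,0]
After op 3 (*): stack=[0] mem=[0,0,0,0]
After op 4 (STO M2): stack=[empty] mem=[0,0,0,0]
After op 5 (push 8): stack=[8] mem=[0,0,0,0]
After op 6 (pop): stack=[empty] mem=[0,0,0,0]
After op 7 (push 20): stack=[20] mem=[0,0,0,0]
After op 8 (pop): stack=[empty] mem=[0,0,0,0]
After op 9 (push 4): stack=[4] mem=[0,0,0,0]
After op 10 (push 16): stack=[4,16] mem=[0,0,0,0]
After op 11 (*): stack=[64] mem=[0,0,0,0]

Answer: 64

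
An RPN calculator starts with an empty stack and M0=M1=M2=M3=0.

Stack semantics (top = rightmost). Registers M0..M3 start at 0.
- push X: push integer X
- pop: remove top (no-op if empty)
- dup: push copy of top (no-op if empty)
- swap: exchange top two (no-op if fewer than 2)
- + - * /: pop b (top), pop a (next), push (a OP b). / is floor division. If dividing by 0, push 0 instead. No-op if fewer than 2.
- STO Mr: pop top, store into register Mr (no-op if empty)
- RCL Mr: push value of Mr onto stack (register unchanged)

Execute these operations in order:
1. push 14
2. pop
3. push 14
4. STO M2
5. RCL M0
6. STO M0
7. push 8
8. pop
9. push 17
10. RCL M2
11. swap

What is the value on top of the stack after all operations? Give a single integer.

After op 1 (push 14): stack=[14] mem=[0,0,0,0]
After op 2 (pop): stack=[empty] mem=[0,0,0,0]
After op 3 (push 14): stack=[14] mem=[0,0,0,0]
After op 4 (STO M2): stack=[empty] mem=[0,0,14,0]
After op 5 (RCL M0): stack=[0] mem=[0,0,14,0]
After op 6 (STO M0): stack=[empty] mem=[0,0,14,0]
After op 7 (push 8): stack=[8] mem=[0,0,14,0]
After op 8 (pop): stack=[empty] mem=[0,0,14,0]
After op 9 (push 17): stack=[17] mem=[0,0,14,0]
After op 10 (RCL M2): stack=[17,14] mem=[0,0,14,0]
After op 11 (swap): stack=[14,17] mem=[0,0,14,0]

Answer: 17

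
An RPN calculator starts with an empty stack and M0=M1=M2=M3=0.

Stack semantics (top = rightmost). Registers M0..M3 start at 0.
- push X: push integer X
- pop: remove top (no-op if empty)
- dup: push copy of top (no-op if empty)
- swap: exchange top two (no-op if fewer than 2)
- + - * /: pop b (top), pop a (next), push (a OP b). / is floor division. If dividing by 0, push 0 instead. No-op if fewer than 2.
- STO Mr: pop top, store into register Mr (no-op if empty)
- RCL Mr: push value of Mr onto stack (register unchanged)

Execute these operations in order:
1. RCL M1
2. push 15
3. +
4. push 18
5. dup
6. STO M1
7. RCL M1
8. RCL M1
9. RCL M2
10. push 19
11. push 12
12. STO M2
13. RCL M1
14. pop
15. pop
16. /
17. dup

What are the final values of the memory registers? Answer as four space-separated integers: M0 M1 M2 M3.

Answer: 0 18 12 0

Derivation:
After op 1 (RCL M1): stack=[0] mem=[0,0,0,0]
After op 2 (push 15): stack=[0,15] mem=[0,0,0,0]
After op 3 (+): stack=[15] mem=[0,0,0,0]
After op 4 (push 18): stack=[15,18] mem=[0,0,0,0]
After op 5 (dup): stack=[15,18,18] mem=[0,0,0,0]
After op 6 (STO M1): stack=[15,18] mem=[0,18,0,0]
After op 7 (RCL M1): stack=[15,18,18] mem=[0,18,0,0]
After op 8 (RCL M1): stack=[15,18,18,18] mem=[0,18,0,0]
After op 9 (RCL M2): stack=[15,18,18,18,0] mem=[0,18,0,0]
After op 10 (push 19): stack=[15,18,18,18,0,19] mem=[0,18,0,0]
After op 11 (push 12): stack=[15,18,18,18,0,19,12] mem=[0,18,0,0]
After op 12 (STO M2): stack=[15,18,18,18,0,19] mem=[0,18,12,0]
After op 13 (RCL M1): stack=[15,18,18,18,0,19,18] mem=[0,18,12,0]
After op 14 (pop): stack=[15,18,18,18,0,19] mem=[0,18,12,0]
After op 15 (pop): stack=[15,18,18,18,0] mem=[0,18,12,0]
After op 16 (/): stack=[15,18,18,0] mem=[0,18,12,0]
After op 17 (dup): stack=[15,18,18,0,0] mem=[0,18,12,0]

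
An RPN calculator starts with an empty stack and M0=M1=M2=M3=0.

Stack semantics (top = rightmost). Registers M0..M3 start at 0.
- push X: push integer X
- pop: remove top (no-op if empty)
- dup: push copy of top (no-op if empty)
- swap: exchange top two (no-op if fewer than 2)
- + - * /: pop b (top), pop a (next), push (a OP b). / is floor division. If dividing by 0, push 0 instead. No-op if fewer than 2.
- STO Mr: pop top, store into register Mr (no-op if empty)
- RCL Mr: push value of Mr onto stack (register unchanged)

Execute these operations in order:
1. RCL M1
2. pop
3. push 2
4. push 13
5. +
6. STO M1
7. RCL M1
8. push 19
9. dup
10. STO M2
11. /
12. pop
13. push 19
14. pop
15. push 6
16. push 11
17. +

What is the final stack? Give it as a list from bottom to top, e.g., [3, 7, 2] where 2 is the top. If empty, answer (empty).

After op 1 (RCL M1): stack=[0] mem=[0,0,0,0]
After op 2 (pop): stack=[empty] mem=[0,0,0,0]
After op 3 (push 2): stack=[2] mem=[0,0,0,0]
After op 4 (push 13): stack=[2,13] mem=[0,0,0,0]
After op 5 (+): stack=[15] mem=[0,0,0,0]
After op 6 (STO M1): stack=[empty] mem=[0,15,0,0]
After op 7 (RCL M1): stack=[15] mem=[0,15,0,0]
After op 8 (push 19): stack=[15,19] mem=[0,15,0,0]
After op 9 (dup): stack=[15,19,19] mem=[0,15,0,0]
After op 10 (STO M2): stack=[15,19] mem=[0,15,19,0]
After op 11 (/): stack=[0] mem=[0,15,19,0]
After op 12 (pop): stack=[empty] mem=[0,15,19,0]
After op 13 (push 19): stack=[19] mem=[0,15,19,0]
After op 14 (pop): stack=[empty] mem=[0,15,19,0]
After op 15 (push 6): stack=[6] mem=[0,15,19,0]
After op 16 (push 11): stack=[6,11] mem=[0,15,19,0]
After op 17 (+): stack=[17] mem=[0,15,19,0]

Answer: [17]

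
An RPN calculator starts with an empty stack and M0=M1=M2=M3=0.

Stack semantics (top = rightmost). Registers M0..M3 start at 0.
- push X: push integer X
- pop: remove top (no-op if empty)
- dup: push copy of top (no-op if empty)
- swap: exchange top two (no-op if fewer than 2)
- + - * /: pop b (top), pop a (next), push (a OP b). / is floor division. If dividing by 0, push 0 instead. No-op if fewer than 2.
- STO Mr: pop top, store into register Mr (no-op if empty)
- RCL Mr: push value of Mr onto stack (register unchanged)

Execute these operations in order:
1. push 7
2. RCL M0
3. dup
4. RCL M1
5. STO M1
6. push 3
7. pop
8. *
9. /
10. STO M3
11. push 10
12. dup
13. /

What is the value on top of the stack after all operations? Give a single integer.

Answer: 1

Derivation:
After op 1 (push 7): stack=[7] mem=[0,0,0,0]
After op 2 (RCL M0): stack=[7,0] mem=[0,0,0,0]
After op 3 (dup): stack=[7,0,0] mem=[0,0,0,0]
After op 4 (RCL M1): stack=[7,0,0,0] mem=[0,0,0,0]
After op 5 (STO M1): stack=[7,0,0] mem=[0,0,0,0]
After op 6 (push 3): stack=[7,0,0,3] mem=[0,0,0,0]
After op 7 (pop): stack=[7,0,0] mem=[0,0,0,0]
After op 8 (*): stack=[7,0] mem=[0,0,0,0]
After op 9 (/): stack=[0] mem=[0,0,0,0]
After op 10 (STO M3): stack=[empty] mem=[0,0,0,0]
After op 11 (push 10): stack=[10] mem=[0,0,0,0]
After op 12 (dup): stack=[10,10] mem=[0,0,0,0]
After op 13 (/): stack=[1] mem=[0,0,0,0]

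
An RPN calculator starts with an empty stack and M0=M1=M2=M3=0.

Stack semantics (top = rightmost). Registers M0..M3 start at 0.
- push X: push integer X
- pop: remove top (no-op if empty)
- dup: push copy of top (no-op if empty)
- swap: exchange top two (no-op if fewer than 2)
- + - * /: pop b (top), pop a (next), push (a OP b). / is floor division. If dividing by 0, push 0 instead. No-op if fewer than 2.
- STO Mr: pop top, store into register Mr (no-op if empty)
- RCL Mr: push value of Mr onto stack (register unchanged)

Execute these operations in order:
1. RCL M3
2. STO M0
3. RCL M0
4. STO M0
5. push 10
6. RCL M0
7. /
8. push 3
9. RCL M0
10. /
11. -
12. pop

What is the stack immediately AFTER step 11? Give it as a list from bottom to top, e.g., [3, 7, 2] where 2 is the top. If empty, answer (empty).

After op 1 (RCL M3): stack=[0] mem=[0,0,0,0]
After op 2 (STO M0): stack=[empty] mem=[0,0,0,0]
After op 3 (RCL M0): stack=[0] mem=[0,0,0,0]
After op 4 (STO M0): stack=[empty] mem=[0,0,0,0]
After op 5 (push 10): stack=[10] mem=[0,0,0,0]
After op 6 (RCL M0): stack=[10,0] mem=[0,0,0,0]
After op 7 (/): stack=[0] mem=[0,0,0,0]
After op 8 (push 3): stack=[0,3] mem=[0,0,0,0]
After op 9 (RCL M0): stack=[0,3,0] mem=[0,0,0,0]
After op 10 (/): stack=[0,0] mem=[0,0,0,0]
After op 11 (-): stack=[0] mem=[0,0,0,0]

[0]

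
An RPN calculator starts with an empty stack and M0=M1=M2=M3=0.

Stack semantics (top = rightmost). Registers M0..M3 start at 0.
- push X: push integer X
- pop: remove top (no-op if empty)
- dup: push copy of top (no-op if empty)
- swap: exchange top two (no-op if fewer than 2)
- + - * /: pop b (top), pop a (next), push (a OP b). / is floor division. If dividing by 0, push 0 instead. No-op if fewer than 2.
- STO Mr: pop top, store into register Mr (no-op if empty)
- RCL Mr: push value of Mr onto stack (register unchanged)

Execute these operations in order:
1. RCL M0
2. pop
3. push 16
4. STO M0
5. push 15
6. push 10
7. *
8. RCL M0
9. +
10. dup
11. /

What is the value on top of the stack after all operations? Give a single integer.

Answer: 1

Derivation:
After op 1 (RCL M0): stack=[0] mem=[0,0,0,0]
After op 2 (pop): stack=[empty] mem=[0,0,0,0]
After op 3 (push 16): stack=[16] mem=[0,0,0,0]
After op 4 (STO M0): stack=[empty] mem=[16,0,0,0]
After op 5 (push 15): stack=[15] mem=[16,0,0,0]
After op 6 (push 10): stack=[15,10] mem=[16,0,0,0]
After op 7 (*): stack=[150] mem=[16,0,0,0]
After op 8 (RCL M0): stack=[150,16] mem=[16,0,0,0]
After op 9 (+): stack=[166] mem=[16,0,0,0]
After op 10 (dup): stack=[166,166] mem=[16,0,0,0]
After op 11 (/): stack=[1] mem=[16,0,0,0]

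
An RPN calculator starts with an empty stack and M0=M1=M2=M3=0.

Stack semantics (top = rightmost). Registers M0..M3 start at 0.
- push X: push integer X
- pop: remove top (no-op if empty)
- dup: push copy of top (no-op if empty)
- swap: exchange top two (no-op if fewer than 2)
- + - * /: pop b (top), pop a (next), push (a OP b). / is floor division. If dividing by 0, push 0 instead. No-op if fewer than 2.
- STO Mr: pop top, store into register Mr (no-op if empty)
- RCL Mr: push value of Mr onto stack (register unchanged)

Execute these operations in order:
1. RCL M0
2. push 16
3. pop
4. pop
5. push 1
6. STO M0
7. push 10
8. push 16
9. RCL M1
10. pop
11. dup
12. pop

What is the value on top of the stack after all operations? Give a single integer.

Answer: 16

Derivation:
After op 1 (RCL M0): stack=[0] mem=[0,0,0,0]
After op 2 (push 16): stack=[0,16] mem=[0,0,0,0]
After op 3 (pop): stack=[0] mem=[0,0,0,0]
After op 4 (pop): stack=[empty] mem=[0,0,0,0]
After op 5 (push 1): stack=[1] mem=[0,0,0,0]
After op 6 (STO M0): stack=[empty] mem=[1,0,0,0]
After op 7 (push 10): stack=[10] mem=[1,0,0,0]
After op 8 (push 16): stack=[10,16] mem=[1,0,0,0]
After op 9 (RCL M1): stack=[10,16,0] mem=[1,0,0,0]
After op 10 (pop): stack=[10,16] mem=[1,0,0,0]
After op 11 (dup): stack=[10,16,16] mem=[1,0,0,0]
After op 12 (pop): stack=[10,16] mem=[1,0,0,0]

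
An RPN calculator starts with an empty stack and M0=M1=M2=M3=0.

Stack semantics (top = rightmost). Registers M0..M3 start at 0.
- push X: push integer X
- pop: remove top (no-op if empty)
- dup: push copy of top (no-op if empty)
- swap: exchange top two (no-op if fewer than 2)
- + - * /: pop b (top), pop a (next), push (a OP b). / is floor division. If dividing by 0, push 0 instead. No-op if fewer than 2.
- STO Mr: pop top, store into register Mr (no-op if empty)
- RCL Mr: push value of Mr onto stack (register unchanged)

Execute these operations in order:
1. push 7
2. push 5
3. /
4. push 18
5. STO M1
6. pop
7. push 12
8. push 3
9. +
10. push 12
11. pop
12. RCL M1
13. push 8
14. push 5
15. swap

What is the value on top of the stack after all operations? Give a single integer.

Answer: 8

Derivation:
After op 1 (push 7): stack=[7] mem=[0,0,0,0]
After op 2 (push 5): stack=[7,5] mem=[0,0,0,0]
After op 3 (/): stack=[1] mem=[0,0,0,0]
After op 4 (push 18): stack=[1,18] mem=[0,0,0,0]
After op 5 (STO M1): stack=[1] mem=[0,18,0,0]
After op 6 (pop): stack=[empty] mem=[0,18,0,0]
After op 7 (push 12): stack=[12] mem=[0,18,0,0]
After op 8 (push 3): stack=[12,3] mem=[0,18,0,0]
After op 9 (+): stack=[15] mem=[0,18,0,0]
After op 10 (push 12): stack=[15,12] mem=[0,18,0,0]
After op 11 (pop): stack=[15] mem=[0,18,0,0]
After op 12 (RCL M1): stack=[15,18] mem=[0,18,0,0]
After op 13 (push 8): stack=[15,18,8] mem=[0,18,0,0]
After op 14 (push 5): stack=[15,18,8,5] mem=[0,18,0,0]
After op 15 (swap): stack=[15,18,5,8] mem=[0,18,0,0]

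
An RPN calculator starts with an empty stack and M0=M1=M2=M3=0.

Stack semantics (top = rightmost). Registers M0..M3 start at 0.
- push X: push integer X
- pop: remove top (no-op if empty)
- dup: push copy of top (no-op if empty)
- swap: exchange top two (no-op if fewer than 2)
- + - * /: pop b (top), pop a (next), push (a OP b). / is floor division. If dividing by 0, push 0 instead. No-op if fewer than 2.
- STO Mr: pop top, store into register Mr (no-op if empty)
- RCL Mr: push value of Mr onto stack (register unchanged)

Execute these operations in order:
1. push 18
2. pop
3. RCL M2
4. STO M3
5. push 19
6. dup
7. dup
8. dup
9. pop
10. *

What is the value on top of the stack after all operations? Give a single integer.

After op 1 (push 18): stack=[18] mem=[0,0,0,0]
After op 2 (pop): stack=[empty] mem=[0,0,0,0]
After op 3 (RCL M2): stack=[0] mem=[0,0,0,0]
After op 4 (STO M3): stack=[empty] mem=[0,0,0,0]
After op 5 (push 19): stack=[19] mem=[0,0,0,0]
After op 6 (dup): stack=[19,19] mem=[0,0,0,0]
After op 7 (dup): stack=[19,19,19] mem=[0,0,0,0]
After op 8 (dup): stack=[19,19,19,19] mem=[0,0,0,0]
After op 9 (pop): stack=[19,19,19] mem=[0,0,0,0]
After op 10 (*): stack=[19,361] mem=[0,0,0,0]

Answer: 361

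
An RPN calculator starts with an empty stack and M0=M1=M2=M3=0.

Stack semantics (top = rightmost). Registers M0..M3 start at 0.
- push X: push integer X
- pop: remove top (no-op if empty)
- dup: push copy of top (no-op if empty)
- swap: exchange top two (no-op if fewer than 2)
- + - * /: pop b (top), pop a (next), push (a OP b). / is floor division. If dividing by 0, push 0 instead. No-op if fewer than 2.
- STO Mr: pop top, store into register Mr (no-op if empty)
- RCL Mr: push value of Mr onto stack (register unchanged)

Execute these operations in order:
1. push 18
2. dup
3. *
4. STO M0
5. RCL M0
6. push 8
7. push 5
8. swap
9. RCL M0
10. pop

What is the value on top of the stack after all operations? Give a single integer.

After op 1 (push 18): stack=[18] mem=[0,0,0,0]
After op 2 (dup): stack=[18,18] mem=[0,0,0,0]
After op 3 (*): stack=[324] mem=[0,0,0,0]
After op 4 (STO M0): stack=[empty] mem=[324,0,0,0]
After op 5 (RCL M0): stack=[324] mem=[324,0,0,0]
After op 6 (push 8): stack=[324,8] mem=[324,0,0,0]
After op 7 (push 5): stack=[324,8,5] mem=[324,0,0,0]
After op 8 (swap): stack=[324,5,8] mem=[324,0,0,0]
After op 9 (RCL M0): stack=[324,5,8,324] mem=[324,0,0,0]
After op 10 (pop): stack=[324,5,8] mem=[324,0,0,0]

Answer: 8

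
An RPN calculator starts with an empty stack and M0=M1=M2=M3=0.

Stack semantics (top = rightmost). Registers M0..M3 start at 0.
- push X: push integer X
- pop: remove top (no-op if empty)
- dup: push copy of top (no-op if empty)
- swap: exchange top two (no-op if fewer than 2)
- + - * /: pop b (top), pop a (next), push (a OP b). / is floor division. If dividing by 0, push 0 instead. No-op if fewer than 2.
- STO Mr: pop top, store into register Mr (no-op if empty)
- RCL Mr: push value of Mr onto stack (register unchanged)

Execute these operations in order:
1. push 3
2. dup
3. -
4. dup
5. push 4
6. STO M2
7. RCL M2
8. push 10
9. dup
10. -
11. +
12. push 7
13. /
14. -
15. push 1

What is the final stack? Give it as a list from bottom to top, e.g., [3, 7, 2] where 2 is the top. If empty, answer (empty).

Answer: [0, 0, 1]

Derivation:
After op 1 (push 3): stack=[3] mem=[0,0,0,0]
After op 2 (dup): stack=[3,3] mem=[0,0,0,0]
After op 3 (-): stack=[0] mem=[0,0,0,0]
After op 4 (dup): stack=[0,0] mem=[0,0,0,0]
After op 5 (push 4): stack=[0,0,4] mem=[0,0,0,0]
After op 6 (STO M2): stack=[0,0] mem=[0,0,4,0]
After op 7 (RCL M2): stack=[0,0,4] mem=[0,0,4,0]
After op 8 (push 10): stack=[0,0,4,10] mem=[0,0,4,0]
After op 9 (dup): stack=[0,0,4,10,10] mem=[0,0,4,0]
After op 10 (-): stack=[0,0,4,0] mem=[0,0,4,0]
After op 11 (+): stack=[0,0,4] mem=[0,0,4,0]
After op 12 (push 7): stack=[0,0,4,7] mem=[0,0,4,0]
After op 13 (/): stack=[0,0,0] mem=[0,0,4,0]
After op 14 (-): stack=[0,0] mem=[0,0,4,0]
After op 15 (push 1): stack=[0,0,1] mem=[0,0,4,0]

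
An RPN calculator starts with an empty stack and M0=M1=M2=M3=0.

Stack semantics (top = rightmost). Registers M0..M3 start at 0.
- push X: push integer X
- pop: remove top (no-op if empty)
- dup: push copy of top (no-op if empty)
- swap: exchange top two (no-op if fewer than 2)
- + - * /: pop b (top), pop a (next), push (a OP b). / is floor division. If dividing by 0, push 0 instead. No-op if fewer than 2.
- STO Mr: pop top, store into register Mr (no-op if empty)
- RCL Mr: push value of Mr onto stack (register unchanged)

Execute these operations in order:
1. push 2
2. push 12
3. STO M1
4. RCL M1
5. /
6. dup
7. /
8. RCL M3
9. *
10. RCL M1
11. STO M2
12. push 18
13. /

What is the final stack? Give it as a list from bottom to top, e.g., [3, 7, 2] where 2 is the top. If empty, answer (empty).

Answer: [0]

Derivation:
After op 1 (push 2): stack=[2] mem=[0,0,0,0]
After op 2 (push 12): stack=[2,12] mem=[0,0,0,0]
After op 3 (STO M1): stack=[2] mem=[0,12,0,0]
After op 4 (RCL M1): stack=[2,12] mem=[0,12,0,0]
After op 5 (/): stack=[0] mem=[0,12,0,0]
After op 6 (dup): stack=[0,0] mem=[0,12,0,0]
After op 7 (/): stack=[0] mem=[0,12,0,0]
After op 8 (RCL M3): stack=[0,0] mem=[0,12,0,0]
After op 9 (*): stack=[0] mem=[0,12,0,0]
After op 10 (RCL M1): stack=[0,12] mem=[0,12,0,0]
After op 11 (STO M2): stack=[0] mem=[0,12,12,0]
After op 12 (push 18): stack=[0,18] mem=[0,12,12,0]
After op 13 (/): stack=[0] mem=[0,12,12,0]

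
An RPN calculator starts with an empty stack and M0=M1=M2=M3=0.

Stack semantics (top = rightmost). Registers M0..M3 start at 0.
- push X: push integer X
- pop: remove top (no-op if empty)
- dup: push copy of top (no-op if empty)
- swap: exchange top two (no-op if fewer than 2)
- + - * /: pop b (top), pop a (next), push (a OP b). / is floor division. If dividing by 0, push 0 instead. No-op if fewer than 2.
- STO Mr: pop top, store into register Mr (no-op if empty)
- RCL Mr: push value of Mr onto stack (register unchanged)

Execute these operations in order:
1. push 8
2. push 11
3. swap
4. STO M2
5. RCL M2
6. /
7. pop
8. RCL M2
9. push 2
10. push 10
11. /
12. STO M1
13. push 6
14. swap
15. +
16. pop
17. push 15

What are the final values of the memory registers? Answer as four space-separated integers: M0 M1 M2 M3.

After op 1 (push 8): stack=[8] mem=[0,0,0,0]
After op 2 (push 11): stack=[8,11] mem=[0,0,0,0]
After op 3 (swap): stack=[11,8] mem=[0,0,0,0]
After op 4 (STO M2): stack=[11] mem=[0,0,8,0]
After op 5 (RCL M2): stack=[11,8] mem=[0,0,8,0]
After op 6 (/): stack=[1] mem=[0,0,8,0]
After op 7 (pop): stack=[empty] mem=[0,0,8,0]
After op 8 (RCL M2): stack=[8] mem=[0,0,8,0]
After op 9 (push 2): stack=[8,2] mem=[0,0,8,0]
After op 10 (push 10): stack=[8,2,10] mem=[0,0,8,0]
After op 11 (/): stack=[8,0] mem=[0,0,8,0]
After op 12 (STO M1): stack=[8] mem=[0,0,8,0]
After op 13 (push 6): stack=[8,6] mem=[0,0,8,0]
After op 14 (swap): stack=[6,8] mem=[0,0,8,0]
After op 15 (+): stack=[14] mem=[0,0,8,0]
After op 16 (pop): stack=[empty] mem=[0,0,8,0]
After op 17 (push 15): stack=[15] mem=[0,0,8,0]

Answer: 0 0 8 0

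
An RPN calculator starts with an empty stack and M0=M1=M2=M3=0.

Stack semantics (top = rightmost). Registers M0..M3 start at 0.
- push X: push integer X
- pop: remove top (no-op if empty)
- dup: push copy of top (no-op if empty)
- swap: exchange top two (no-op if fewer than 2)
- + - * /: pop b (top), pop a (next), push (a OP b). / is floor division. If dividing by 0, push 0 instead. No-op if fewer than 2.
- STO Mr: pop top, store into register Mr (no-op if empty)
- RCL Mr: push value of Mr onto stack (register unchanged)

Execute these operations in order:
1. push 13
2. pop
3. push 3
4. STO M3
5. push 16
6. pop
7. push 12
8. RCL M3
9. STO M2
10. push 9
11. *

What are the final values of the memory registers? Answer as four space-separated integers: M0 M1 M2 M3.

Answer: 0 0 3 3

Derivation:
After op 1 (push 13): stack=[13] mem=[0,0,0,0]
After op 2 (pop): stack=[empty] mem=[0,0,0,0]
After op 3 (push 3): stack=[3] mem=[0,0,0,0]
After op 4 (STO M3): stack=[empty] mem=[0,0,0,3]
After op 5 (push 16): stack=[16] mem=[0,0,0,3]
After op 6 (pop): stack=[empty] mem=[0,0,0,3]
After op 7 (push 12): stack=[12] mem=[0,0,0,3]
After op 8 (RCL M3): stack=[12,3] mem=[0,0,0,3]
After op 9 (STO M2): stack=[12] mem=[0,0,3,3]
After op 10 (push 9): stack=[12,9] mem=[0,0,3,3]
After op 11 (*): stack=[108] mem=[0,0,3,3]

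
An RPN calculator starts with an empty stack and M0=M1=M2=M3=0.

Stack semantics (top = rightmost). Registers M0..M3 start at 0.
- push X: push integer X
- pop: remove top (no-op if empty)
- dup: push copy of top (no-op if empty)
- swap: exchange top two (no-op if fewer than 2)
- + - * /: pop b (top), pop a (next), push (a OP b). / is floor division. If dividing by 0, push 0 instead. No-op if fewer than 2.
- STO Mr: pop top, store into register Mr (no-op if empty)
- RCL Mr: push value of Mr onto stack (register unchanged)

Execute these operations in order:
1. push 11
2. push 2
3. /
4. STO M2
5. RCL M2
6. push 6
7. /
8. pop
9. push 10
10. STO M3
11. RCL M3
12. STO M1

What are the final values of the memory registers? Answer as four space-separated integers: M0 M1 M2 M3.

After op 1 (push 11): stack=[11] mem=[0,0,0,0]
After op 2 (push 2): stack=[11,2] mem=[0,0,0,0]
After op 3 (/): stack=[5] mem=[0,0,0,0]
After op 4 (STO M2): stack=[empty] mem=[0,0,5,0]
After op 5 (RCL M2): stack=[5] mem=[0,0,5,0]
After op 6 (push 6): stack=[5,6] mem=[0,0,5,0]
After op 7 (/): stack=[0] mem=[0,0,5,0]
After op 8 (pop): stack=[empty] mem=[0,0,5,0]
After op 9 (push 10): stack=[10] mem=[0,0,5,0]
After op 10 (STO M3): stack=[empty] mem=[0,0,5,10]
After op 11 (RCL M3): stack=[10] mem=[0,0,5,10]
After op 12 (STO M1): stack=[empty] mem=[0,10,5,10]

Answer: 0 10 5 10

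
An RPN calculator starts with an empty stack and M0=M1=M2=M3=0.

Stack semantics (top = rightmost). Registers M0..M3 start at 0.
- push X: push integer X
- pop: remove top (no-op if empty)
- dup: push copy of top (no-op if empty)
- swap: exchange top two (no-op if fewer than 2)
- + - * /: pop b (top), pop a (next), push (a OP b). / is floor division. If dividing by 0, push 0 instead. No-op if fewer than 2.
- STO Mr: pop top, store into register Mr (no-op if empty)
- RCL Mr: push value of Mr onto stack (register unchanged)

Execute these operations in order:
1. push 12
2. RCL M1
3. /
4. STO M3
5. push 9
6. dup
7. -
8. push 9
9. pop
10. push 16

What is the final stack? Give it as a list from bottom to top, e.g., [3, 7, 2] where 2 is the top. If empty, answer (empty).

After op 1 (push 12): stack=[12] mem=[0,0,0,0]
After op 2 (RCL M1): stack=[12,0] mem=[0,0,0,0]
After op 3 (/): stack=[0] mem=[0,0,0,0]
After op 4 (STO M3): stack=[empty] mem=[0,0,0,0]
After op 5 (push 9): stack=[9] mem=[0,0,0,0]
After op 6 (dup): stack=[9,9] mem=[0,0,0,0]
After op 7 (-): stack=[0] mem=[0,0,0,0]
After op 8 (push 9): stack=[0,9] mem=[0,0,0,0]
After op 9 (pop): stack=[0] mem=[0,0,0,0]
After op 10 (push 16): stack=[0,16] mem=[0,0,0,0]

Answer: [0, 16]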